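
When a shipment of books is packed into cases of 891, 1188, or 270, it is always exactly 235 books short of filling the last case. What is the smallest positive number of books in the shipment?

Being 235 short of a full case of size k means N ≡ −235 (mod k), i.e. N + 235 is a multiple of each size.
891 = 3^4 × 11
1188 = 2^2 × 3^3 × 11
270 = 2 × 3^3 × 5
LCM(891, 1188, 270) = 2^2 × 3^4 × 5 × 11 = 17820.
Smallest positive N is 17820 − 235 = 17585.

17585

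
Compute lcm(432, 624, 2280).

533520

432 = 2^4 × 3^3
624 = 2^4 × 3 × 13
2280 = 2^3 × 3 × 5 × 19
LCM(432, 624, 2280) = 2^4 × 3^3 × 5 × 13 × 19 = 533520.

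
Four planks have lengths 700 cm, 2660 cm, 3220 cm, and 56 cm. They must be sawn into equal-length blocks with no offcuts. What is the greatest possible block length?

28 cm

The block length must divide every plank, so the greatest is gcd(700, 2660, 3220, 56).
700 = 2^2 × 5^2 × 7
2660 = 2^2 × 5 × 7 × 19
3220 = 2^2 × 5 × 7 × 23
56 = 2^3 × 7
gcd(700, 2660, 3220, 56) = 2^2 × 7 = 28.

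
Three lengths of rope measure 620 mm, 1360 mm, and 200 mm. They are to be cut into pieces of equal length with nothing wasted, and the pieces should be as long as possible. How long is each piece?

20 mm

Each piece length must divide every original length, so the longest possible is gcd(620, 1360, 200).
620 = 2^2 × 5 × 31
1360 = 2^4 × 5 × 17
200 = 2^3 × 5^2
gcd(620, 1360, 200) = 2^2 × 5 = 20.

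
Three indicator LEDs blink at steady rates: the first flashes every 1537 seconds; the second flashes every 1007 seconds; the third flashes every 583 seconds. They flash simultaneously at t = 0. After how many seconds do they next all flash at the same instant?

We need the least common multiple of the intervals.
1537 = 29 × 53
1007 = 19 × 53
583 = 11 × 53
LCM(1537, 1007, 583) = 11 × 19 × 29 × 53 = 321233.

321233 seconds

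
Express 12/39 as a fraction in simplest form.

12 = 2^2 × 3
39 = 3 × 13
gcd(12, 39) = 3.
Divide numerator and denominator by 3: 12/39 = 4/13.

4/13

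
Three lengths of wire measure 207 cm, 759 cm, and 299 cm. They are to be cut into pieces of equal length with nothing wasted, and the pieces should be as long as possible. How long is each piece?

23 cm

The greatest length dividing all of 207, 759, and 299 is their gcd.
207 = 3^2 × 23
759 = 3 × 11 × 23
299 = 13 × 23
gcd(207, 759, 299) = 23.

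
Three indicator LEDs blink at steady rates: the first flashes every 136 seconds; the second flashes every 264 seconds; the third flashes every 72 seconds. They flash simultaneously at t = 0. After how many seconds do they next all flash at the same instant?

13464 seconds

We need the least common multiple of the intervals.
136 = 2^3 × 17
264 = 2^3 × 3 × 11
72 = 2^3 × 3^2
LCM(136, 264, 72) = 2^3 × 3^2 × 11 × 17 = 13464.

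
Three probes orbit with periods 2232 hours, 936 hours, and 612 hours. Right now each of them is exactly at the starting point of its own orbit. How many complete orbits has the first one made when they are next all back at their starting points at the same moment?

221 orbits

All finish a whole number of cycles simultaneously at t = LCM of the periods.
2232 = 2^3 × 3^2 × 31
936 = 2^3 × 3^2 × 13
612 = 2^2 × 3^2 × 17
LCM(2232, 936, 612) = 2^3 × 3^2 × 13 × 17 × 31 = 493272.
Orbits for period 2232: 493272 / 2232 = 221.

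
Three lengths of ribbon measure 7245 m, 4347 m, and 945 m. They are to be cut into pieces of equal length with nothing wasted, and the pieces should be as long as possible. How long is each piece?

63 m

The greatest length dividing all of 7245, 4347, and 945 is their gcd.
7245 = 3^2 × 5 × 7 × 23
4347 = 3^3 × 7 × 23
945 = 3^3 × 5 × 7
gcd(7245, 4347, 945) = 3^2 × 7 = 63.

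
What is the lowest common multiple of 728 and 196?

5096

728 = 2^3 × 7 × 13
196 = 2^2 × 7^2
LCM(728, 196) = 2^3 × 7^2 × 13 = 5096.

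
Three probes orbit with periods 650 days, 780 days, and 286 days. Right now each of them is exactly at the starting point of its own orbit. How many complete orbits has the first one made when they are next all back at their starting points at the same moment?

66 orbits

They are all back at their starting positions together after one LCM of the periods.
650 = 2 × 5^2 × 13
780 = 2^2 × 3 × 5 × 13
286 = 2 × 11 × 13
LCM(650, 780, 286) = 2^2 × 3 × 5^2 × 11 × 13 = 42900.
Orbits for period 650: 42900 / 650 = 66.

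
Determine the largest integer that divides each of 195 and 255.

15

195 = 3 × 5 × 13
255 = 3 × 5 × 17
gcd(195, 255) = 3 × 5 = 15.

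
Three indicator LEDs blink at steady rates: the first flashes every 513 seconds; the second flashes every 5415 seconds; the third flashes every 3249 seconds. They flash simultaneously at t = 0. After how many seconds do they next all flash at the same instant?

We need the least common multiple of the intervals.
513 = 3^3 × 19
5415 = 3 × 5 × 19^2
3249 = 3^2 × 19^2
LCM(513, 5415, 3249) = 3^3 × 5 × 19^2 = 48735.

48735 seconds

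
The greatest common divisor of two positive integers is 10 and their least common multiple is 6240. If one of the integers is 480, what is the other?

130

For two integers, gcd × lcm = product, so the other is (10 × 6240) / 480 = 62400 / 480 = 130.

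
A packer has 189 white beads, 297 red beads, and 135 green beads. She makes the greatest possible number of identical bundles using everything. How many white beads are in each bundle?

Number of bundles = gcd(189, 297, 135).
189 = 3^3 × 7
297 = 3^3 × 11
135 = 3^3 × 5
gcd(189, 297, 135) = 3^3 = 27.
white beads per bundle = 189 / 27 = 7.

7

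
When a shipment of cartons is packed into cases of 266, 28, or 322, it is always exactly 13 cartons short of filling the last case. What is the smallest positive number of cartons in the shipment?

Being 13 short of a full case of size k means N ≡ −13 (mod k), i.e. N + 13 is a multiple of each size.
266 = 2 × 7 × 19
28 = 2^2 × 7
322 = 2 × 7 × 23
LCM(266, 28, 322) = 2^2 × 7 × 19 × 23 = 12236.
Smallest positive N is 12236 − 13 = 12223.

12223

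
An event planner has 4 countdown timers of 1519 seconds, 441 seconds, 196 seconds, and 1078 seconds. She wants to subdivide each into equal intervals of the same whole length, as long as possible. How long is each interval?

The interval must divide each timer length; the longest such is the gcd.
1519 = 7^2 × 31
441 = 3^2 × 7^2
196 = 2^2 × 7^2
1078 = 2 × 7^2 × 11
gcd(1519, 441, 196, 1078) = 7^2 = 49.

49 seconds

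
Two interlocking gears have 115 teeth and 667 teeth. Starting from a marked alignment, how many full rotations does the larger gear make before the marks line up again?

All finish a whole number of cycles simultaneously at t = LCM of the periods.
115 = 5 × 23
667 = 23 × 29
LCM(115, 667) = 5 × 23 × 29 = 3335.
Rotations for period 667: 3335 / 667 = 5.

5 rotations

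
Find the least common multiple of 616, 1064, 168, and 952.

616 = 2^3 × 7 × 11
1064 = 2^3 × 7 × 19
168 = 2^3 × 3 × 7
952 = 2^3 × 7 × 17
LCM(616, 1064, 168, 952) = 2^3 × 3 × 7 × 11 × 17 × 19 = 596904.

596904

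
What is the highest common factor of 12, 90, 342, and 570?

6

12 = 2^2 × 3
90 = 2 × 3^2 × 5
342 = 2 × 3^2 × 19
570 = 2 × 3 × 5 × 19
gcd(12, 90, 342, 570) = 2 × 3 = 6.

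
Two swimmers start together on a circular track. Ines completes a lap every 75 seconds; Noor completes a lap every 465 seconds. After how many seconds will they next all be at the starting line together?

2325 seconds

The first simultaneous occurrence is after LCM of the individual periods.
75 = 3 × 5^2
465 = 3 × 5 × 31
LCM(75, 465) = 3 × 5^2 × 31 = 2325.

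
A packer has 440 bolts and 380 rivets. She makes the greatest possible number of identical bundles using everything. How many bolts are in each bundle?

Number of bundles = gcd(440, 380).
440 = 2^3 × 5 × 11
380 = 2^2 × 5 × 19
gcd(440, 380) = 2^2 × 5 = 20.
bolts per bundle = 440 / 20 = 22.

22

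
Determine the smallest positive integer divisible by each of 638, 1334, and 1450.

638 = 2 × 11 × 29
1334 = 2 × 23 × 29
1450 = 2 × 5^2 × 29
LCM(638, 1334, 1450) = 2 × 5^2 × 11 × 23 × 29 = 366850.

366850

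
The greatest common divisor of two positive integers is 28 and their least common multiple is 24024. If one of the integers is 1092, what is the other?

For two integers, gcd × lcm = product, so the other is (28 × 24024) / 1092 = 672672 / 1092 = 616.

616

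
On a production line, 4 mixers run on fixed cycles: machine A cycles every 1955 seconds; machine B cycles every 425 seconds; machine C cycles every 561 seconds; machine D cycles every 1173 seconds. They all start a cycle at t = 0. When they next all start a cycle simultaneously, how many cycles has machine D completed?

275 cycles

All finish a whole number of cycles simultaneously at t = LCM of the periods.
1955 = 5 × 17 × 23
425 = 5^2 × 17
561 = 3 × 11 × 17
1173 = 3 × 17 × 23
LCM(1955, 425, 561, 1173) = 3 × 5^2 × 11 × 17 × 23 = 322575.
Cycles for period 1173: 322575 / 1173 = 275.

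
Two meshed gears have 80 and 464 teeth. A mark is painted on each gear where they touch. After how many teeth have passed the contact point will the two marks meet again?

2320 teeth

They coincide at every common multiple of the periods; the first is the LCM.
80 = 2^4 × 5
464 = 2^4 × 29
LCM(80, 464) = 2^4 × 5 × 29 = 2320.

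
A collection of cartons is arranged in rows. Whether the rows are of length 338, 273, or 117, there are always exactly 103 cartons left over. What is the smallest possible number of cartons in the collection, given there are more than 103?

21397

N − 103 must be a common multiple of 338, 273, and 117.
338 = 2 × 13^2
273 = 3 × 7 × 13
117 = 3^2 × 13
LCM(338, 273, 117) = 2 × 3^2 × 7 × 13^2 = 21294.
Smallest N > 103 is LCM + 103 = 21294 + 103 = 21397.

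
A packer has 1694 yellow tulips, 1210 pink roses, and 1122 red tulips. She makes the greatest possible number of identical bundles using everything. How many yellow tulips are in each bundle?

Number of bundles = gcd(1694, 1210, 1122).
1694 = 2 × 7 × 11^2
1210 = 2 × 5 × 11^2
1122 = 2 × 3 × 11 × 17
gcd(1694, 1210, 1122) = 2 × 11 = 22.
yellow tulips per bundle = 1694 / 22 = 77.

77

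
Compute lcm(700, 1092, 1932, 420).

627900

700 = 2^2 × 5^2 × 7
1092 = 2^2 × 3 × 7 × 13
1932 = 2^2 × 3 × 7 × 23
420 = 2^2 × 3 × 5 × 7
LCM(700, 1092, 1932, 420) = 2^2 × 3 × 5^2 × 7 × 13 × 23 = 627900.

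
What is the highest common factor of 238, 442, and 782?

238 = 2 × 7 × 17
442 = 2 × 13 × 17
782 = 2 × 17 × 23
gcd(238, 442, 782) = 2 × 17 = 34.

34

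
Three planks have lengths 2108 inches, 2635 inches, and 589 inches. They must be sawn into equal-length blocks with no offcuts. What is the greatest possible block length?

31 inches

The block length must divide every plank, so the greatest is gcd(2108, 2635, 589).
2108 = 2^2 × 17 × 31
2635 = 5 × 17 × 31
589 = 19 × 31
gcd(2108, 2635, 589) = 31.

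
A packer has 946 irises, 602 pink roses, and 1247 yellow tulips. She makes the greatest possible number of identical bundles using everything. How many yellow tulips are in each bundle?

29

Number of bundles = gcd(946, 602, 1247).
946 = 2 × 11 × 43
602 = 2 × 7 × 43
1247 = 29 × 43
gcd(946, 602, 1247) = 43.
yellow tulips per bundle = 1247 / 43 = 29.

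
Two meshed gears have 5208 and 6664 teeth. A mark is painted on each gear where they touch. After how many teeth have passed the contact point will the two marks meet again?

We need the least common multiple of the intervals.
5208 = 2^3 × 3 × 7 × 31
6664 = 2^3 × 7^2 × 17
LCM(5208, 6664) = 2^3 × 3 × 7^2 × 17 × 31 = 619752.

619752 teeth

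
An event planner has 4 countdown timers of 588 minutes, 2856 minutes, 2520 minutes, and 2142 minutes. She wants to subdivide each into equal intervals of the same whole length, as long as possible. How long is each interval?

42 minutes

The interval must divide each timer length; the longest such is the gcd.
588 = 2^2 × 3 × 7^2
2856 = 2^3 × 3 × 7 × 17
2520 = 2^3 × 3^2 × 5 × 7
2142 = 2 × 3^2 × 7 × 17
gcd(588, 2856, 2520, 2142) = 2 × 3 × 7 = 42.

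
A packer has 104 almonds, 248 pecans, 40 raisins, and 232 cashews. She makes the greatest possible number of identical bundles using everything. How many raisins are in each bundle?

Number of bundles = gcd(104, 248, 40, 232).
104 = 2^3 × 13
248 = 2^3 × 31
40 = 2^3 × 5
232 = 2^3 × 29
gcd(104, 248, 40, 232) = 2^3 = 8.
raisins per bundle = 40 / 8 = 5.

5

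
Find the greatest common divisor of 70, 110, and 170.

10

70 = 2 × 5 × 7
110 = 2 × 5 × 11
170 = 2 × 5 × 17
gcd(70, 110, 170) = 2 × 5 = 10.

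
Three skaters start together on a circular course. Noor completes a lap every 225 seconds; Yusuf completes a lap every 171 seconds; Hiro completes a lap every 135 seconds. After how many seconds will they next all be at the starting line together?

We need the least common multiple of the intervals.
225 = 3^2 × 5^2
171 = 3^2 × 19
135 = 3^3 × 5
LCM(225, 171, 135) = 3^3 × 5^2 × 19 = 12825.

12825 seconds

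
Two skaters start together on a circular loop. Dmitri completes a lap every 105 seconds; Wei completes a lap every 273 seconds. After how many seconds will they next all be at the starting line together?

1365 seconds

We need the least common multiple of the intervals.
105 = 3 × 5 × 7
273 = 3 × 7 × 13
LCM(105, 273) = 3 × 5 × 7 × 13 = 1365.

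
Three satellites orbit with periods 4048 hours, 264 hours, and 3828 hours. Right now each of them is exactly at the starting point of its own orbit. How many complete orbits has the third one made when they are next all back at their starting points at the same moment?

92 orbits

The first common completion time is the LCM of the periods.
4048 = 2^4 × 11 × 23
264 = 2^3 × 3 × 11
3828 = 2^2 × 3 × 11 × 29
LCM(4048, 264, 3828) = 2^4 × 3 × 11 × 23 × 29 = 352176.
Orbits for period 3828: 352176 / 3828 = 92.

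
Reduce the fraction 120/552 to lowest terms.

120 = 2^3 × 3 × 5
552 = 2^3 × 3 × 23
gcd(120, 552) = 2^3 × 3 = 24.
Divide numerator and denominator by 24: 120/552 = 5/23.

5/23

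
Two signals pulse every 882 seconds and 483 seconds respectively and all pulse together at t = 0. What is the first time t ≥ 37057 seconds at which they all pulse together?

40572 seconds

Joint pulses occur at multiples of LCM(882, 483).
882 = 2 × 3^2 × 7^2
483 = 3 × 7 × 23
LCM(882, 483) = 2 × 3^2 × 7^2 × 23 = 20286.
Smallest multiple of 20286 that is ≥ 37057: ⌈37057/20286⌉ × 20286 = 2 × 20286 = 40572.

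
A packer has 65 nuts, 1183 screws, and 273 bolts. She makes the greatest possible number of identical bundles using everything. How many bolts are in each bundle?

Number of bundles = gcd(65, 1183, 273).
65 = 5 × 13
1183 = 7 × 13^2
273 = 3 × 7 × 13
gcd(65, 1183, 273) = 13.
bolts per bundle = 273 / 13 = 21.

21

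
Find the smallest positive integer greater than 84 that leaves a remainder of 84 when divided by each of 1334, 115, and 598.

86794

N − 84 must be a common multiple of 1334, 115, and 598.
1334 = 2 × 23 × 29
115 = 5 × 23
598 = 2 × 13 × 23
LCM(1334, 115, 598) = 2 × 5 × 13 × 23 × 29 = 86710.
Smallest N > 84 is LCM + 84 = 86710 + 84 = 86794.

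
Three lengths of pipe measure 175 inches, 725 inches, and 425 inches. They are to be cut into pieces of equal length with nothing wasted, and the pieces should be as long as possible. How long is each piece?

25 inches

Each piece length must divide every original length, so the longest possible is gcd(175, 725, 425).
175 = 5^2 × 7
725 = 5^2 × 29
425 = 5^2 × 17
gcd(175, 725, 425) = 5^2 = 25.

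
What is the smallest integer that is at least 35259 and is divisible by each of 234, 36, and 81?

The integer must be a common multiple of 234, 36, and 81, so a multiple of their LCM.
234 = 2 × 3^2 × 13
36 = 2^2 × 3^2
81 = 3^4
LCM(234, 36, 81) = 2^2 × 3^4 × 13 = 4212.
Smallest multiple of 4212 that is ≥ 35259: ⌈35259/4212⌉ × 4212 = 9 × 4212 = 37908.

37908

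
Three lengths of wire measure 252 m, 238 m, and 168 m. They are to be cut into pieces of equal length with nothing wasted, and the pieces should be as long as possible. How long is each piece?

The greatest length dividing all of 252, 238, and 168 is their gcd.
252 = 2^2 × 3^2 × 7
238 = 2 × 7 × 17
168 = 2^3 × 3 × 7
gcd(252, 238, 168) = 2 × 7 = 14.

14 m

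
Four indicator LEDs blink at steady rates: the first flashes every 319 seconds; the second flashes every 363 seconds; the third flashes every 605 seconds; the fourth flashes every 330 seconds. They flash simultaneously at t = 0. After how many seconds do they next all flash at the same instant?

The first simultaneous occurrence is after LCM of the individual periods.
319 = 11 × 29
363 = 3 × 11^2
605 = 5 × 11^2
330 = 2 × 3 × 5 × 11
LCM(319, 363, 605, 330) = 2 × 3 × 5 × 11^2 × 29 = 105270.

105270 seconds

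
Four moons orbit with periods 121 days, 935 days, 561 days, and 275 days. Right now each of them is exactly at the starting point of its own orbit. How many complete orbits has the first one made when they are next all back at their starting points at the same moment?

All finish a whole number of cycles simultaneously at t = LCM of the periods.
121 = 11^2
935 = 5 × 11 × 17
561 = 3 × 11 × 17
275 = 5^2 × 11
LCM(121, 935, 561, 275) = 3 × 5^2 × 11^2 × 17 = 154275.
Orbits for period 121: 154275 / 121 = 1275.

1275 orbits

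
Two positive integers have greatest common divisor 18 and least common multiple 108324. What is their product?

1949832

For any two positive integers, gcd × lcm = product = 18 × 108324 = 1949832.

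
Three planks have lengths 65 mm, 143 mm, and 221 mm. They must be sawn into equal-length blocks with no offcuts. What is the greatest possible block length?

13 mm

The block length must divide every plank, so the greatest is gcd(65, 143, 221).
65 = 5 × 13
143 = 11 × 13
221 = 13 × 17
gcd(65, 143, 221) = 13.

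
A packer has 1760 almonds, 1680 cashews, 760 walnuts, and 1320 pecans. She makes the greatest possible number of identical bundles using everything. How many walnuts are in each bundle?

19

Number of bundles = gcd(1760, 1680, 760, 1320).
1760 = 2^5 × 5 × 11
1680 = 2^4 × 3 × 5 × 7
760 = 2^3 × 5 × 19
1320 = 2^3 × 3 × 5 × 11
gcd(1760, 1680, 760, 1320) = 2^3 × 5 = 40.
walnuts per bundle = 760 / 40 = 19.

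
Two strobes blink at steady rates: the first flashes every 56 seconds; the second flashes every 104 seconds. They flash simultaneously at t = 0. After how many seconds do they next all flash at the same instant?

They coincide at every common multiple of the periods; the first is the LCM.
56 = 2^3 × 7
104 = 2^3 × 13
LCM(56, 104) = 2^3 × 7 × 13 = 728.

728 seconds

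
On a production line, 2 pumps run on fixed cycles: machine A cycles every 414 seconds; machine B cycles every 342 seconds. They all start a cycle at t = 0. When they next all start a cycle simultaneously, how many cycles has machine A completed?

19 cycles

All finish a whole number of cycles simultaneously at t = LCM of the periods.
414 = 2 × 3^2 × 23
342 = 2 × 3^2 × 19
LCM(414, 342) = 2 × 3^2 × 19 × 23 = 7866.
Cycles for period 414: 7866 / 414 = 19.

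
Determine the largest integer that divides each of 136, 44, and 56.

136 = 2^3 × 17
44 = 2^2 × 11
56 = 2^3 × 7
gcd(136, 44, 56) = 2^2 = 4.

4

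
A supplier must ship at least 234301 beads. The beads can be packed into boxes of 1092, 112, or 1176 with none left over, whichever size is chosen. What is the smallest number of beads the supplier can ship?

The number of beads must be a common multiple of 1092, 112, and 1176, so a multiple of their LCM.
1092 = 2^2 × 3 × 7 × 13
112 = 2^4 × 7
1176 = 2^3 × 3 × 7^2
LCM(1092, 112, 1176) = 2^4 × 3 × 7^2 × 13 = 30576.
Smallest multiple of 30576 that is ≥ 234301: ⌈234301/30576⌉ × 30576 = 8 × 30576 = 244608.

244608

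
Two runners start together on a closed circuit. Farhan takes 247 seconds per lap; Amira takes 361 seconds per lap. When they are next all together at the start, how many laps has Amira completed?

All finish a whole number of cycles simultaneously at t = LCM of the periods.
247 = 13 × 19
361 = 19^2
LCM(247, 361) = 13 × 19^2 = 4693.
Laps for period 361: 4693 / 361 = 13.

13 laps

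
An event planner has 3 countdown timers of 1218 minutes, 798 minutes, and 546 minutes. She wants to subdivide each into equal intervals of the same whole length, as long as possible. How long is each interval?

42 minutes

The interval must divide each timer length; the longest such is the gcd.
1218 = 2 × 3 × 7 × 29
798 = 2 × 3 × 7 × 19
546 = 2 × 3 × 7 × 13
gcd(1218, 798, 546) = 2 × 3 × 7 = 42.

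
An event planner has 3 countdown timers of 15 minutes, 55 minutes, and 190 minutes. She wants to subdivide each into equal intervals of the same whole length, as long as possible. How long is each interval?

5 minutes

The interval must divide each timer length; the longest such is the gcd.
15 = 3 × 5
55 = 5 × 11
190 = 2 × 5 × 19
gcd(15, 55, 190) = 5.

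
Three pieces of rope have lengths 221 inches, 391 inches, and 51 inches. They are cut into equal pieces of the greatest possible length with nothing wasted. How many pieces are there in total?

Piece length = gcd(221, 391, 51).
221 = 13 × 17
391 = 17 × 23
51 = 3 × 17
gcd(221, 391, 51) = 17.
Total pieces = 221/17 + 391/17 + 51/17 = 13 + 23 + 3 = 39.

39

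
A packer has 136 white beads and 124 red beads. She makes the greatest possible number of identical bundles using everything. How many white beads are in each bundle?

Number of bundles = gcd(136, 124).
136 = 2^3 × 17
124 = 2^2 × 31
gcd(136, 124) = 2^2 = 4.
white beads per bundle = 136 / 4 = 34.

34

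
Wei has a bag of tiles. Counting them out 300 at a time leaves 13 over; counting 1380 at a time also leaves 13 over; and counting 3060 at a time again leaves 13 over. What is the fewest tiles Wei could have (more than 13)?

351913

N − 13 must be a common multiple of 300, 1380, and 3060.
300 = 2^2 × 3 × 5^2
1380 = 2^2 × 3 × 5 × 23
3060 = 2^2 × 3^2 × 5 × 17
LCM(300, 1380, 3060) = 2^2 × 3^2 × 5^2 × 17 × 23 = 351900.
Smallest N > 13 is LCM + 13 = 351900 + 13 = 351913.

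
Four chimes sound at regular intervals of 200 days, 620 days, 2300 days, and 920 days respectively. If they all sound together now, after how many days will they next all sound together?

142600 days

The first simultaneous occurrence is after LCM of the individual periods.
200 = 2^3 × 5^2
620 = 2^2 × 5 × 31
2300 = 2^2 × 5^2 × 23
920 = 2^3 × 5 × 23
LCM(200, 620, 2300, 920) = 2^3 × 5^2 × 23 × 31 = 142600.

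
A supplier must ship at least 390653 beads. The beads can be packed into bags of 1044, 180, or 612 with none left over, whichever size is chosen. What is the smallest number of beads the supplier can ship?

The number of beads must be a common multiple of 1044, 180, and 612, so a multiple of their LCM.
1044 = 2^2 × 3^2 × 29
180 = 2^2 × 3^2 × 5
612 = 2^2 × 3^2 × 17
LCM(1044, 180, 612) = 2^2 × 3^2 × 5 × 17 × 29 = 88740.
Smallest multiple of 88740 that is ≥ 390653: ⌈390653/88740⌉ × 88740 = 5 × 88740 = 443700.

443700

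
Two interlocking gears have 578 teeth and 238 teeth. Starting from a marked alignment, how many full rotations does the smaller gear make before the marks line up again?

17 rotations

The first common completion time is the LCM of the periods.
578 = 2 × 17^2
238 = 2 × 7 × 17
LCM(578, 238) = 2 × 7 × 17^2 = 4046.
Rotations for period 238: 4046 / 238 = 17.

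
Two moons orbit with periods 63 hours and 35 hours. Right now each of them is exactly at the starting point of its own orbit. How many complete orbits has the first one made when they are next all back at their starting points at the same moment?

They are all back at their starting positions together after one LCM of the periods.
63 = 3^2 × 7
35 = 5 × 7
LCM(63, 35) = 3^2 × 5 × 7 = 315.
Orbits for period 63: 315 / 63 = 5.

5 orbits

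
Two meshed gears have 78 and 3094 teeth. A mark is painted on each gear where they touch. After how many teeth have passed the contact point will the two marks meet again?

9282 teeth

We need the least common multiple of the intervals.
78 = 2 × 3 × 13
3094 = 2 × 7 × 13 × 17
LCM(78, 3094) = 2 × 3 × 7 × 13 × 17 = 9282.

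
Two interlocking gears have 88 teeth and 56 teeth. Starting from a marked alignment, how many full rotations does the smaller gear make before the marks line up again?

11 rotations

All finish a whole number of cycles simultaneously at t = LCM of the periods.
88 = 2^3 × 11
56 = 2^3 × 7
LCM(88, 56) = 2^3 × 7 × 11 = 616.
Rotations for period 56: 616 / 56 = 11.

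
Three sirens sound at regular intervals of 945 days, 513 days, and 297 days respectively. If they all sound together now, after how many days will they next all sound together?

197505 days

They coincide at every common multiple of the periods; the first is the LCM.
945 = 3^3 × 5 × 7
513 = 3^3 × 19
297 = 3^3 × 11
LCM(945, 513, 297) = 3^3 × 5 × 7 × 11 × 19 = 197505.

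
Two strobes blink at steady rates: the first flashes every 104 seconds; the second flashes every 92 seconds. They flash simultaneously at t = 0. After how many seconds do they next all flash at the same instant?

2392 seconds

We need the least common multiple of the intervals.
104 = 2^3 × 13
92 = 2^2 × 23
LCM(104, 92) = 2^3 × 13 × 23 = 2392.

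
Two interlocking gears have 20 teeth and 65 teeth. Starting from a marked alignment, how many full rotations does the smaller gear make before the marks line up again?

All finish a whole number of cycles simultaneously at t = LCM of the periods.
20 = 2^2 × 5
65 = 5 × 13
LCM(20, 65) = 2^2 × 5 × 13 = 260.
Rotations for period 20: 260 / 20 = 13.

13 rotations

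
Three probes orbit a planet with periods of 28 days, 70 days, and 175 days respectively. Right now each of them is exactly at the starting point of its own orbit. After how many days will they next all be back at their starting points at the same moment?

700 days

They coincide at every common multiple of the periods; the first is the LCM.
28 = 2^2 × 7
70 = 2 × 5 × 7
175 = 5^2 × 7
LCM(28, 70, 175) = 2^2 × 5^2 × 7 = 700.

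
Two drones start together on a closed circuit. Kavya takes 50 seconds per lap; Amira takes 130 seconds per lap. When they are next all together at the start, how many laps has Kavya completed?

They are all back at their starting positions together after one LCM of the periods.
50 = 2 × 5^2
130 = 2 × 5 × 13
LCM(50, 130) = 2 × 5^2 × 13 = 650.
Laps for period 50: 650 / 50 = 13.

13 laps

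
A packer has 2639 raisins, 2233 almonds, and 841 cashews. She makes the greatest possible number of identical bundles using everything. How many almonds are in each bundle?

77

Number of bundles = gcd(2639, 2233, 841).
2639 = 7 × 13 × 29
2233 = 7 × 11 × 29
841 = 29^2
gcd(2639, 2233, 841) = 29.
almonds per bundle = 2233 / 29 = 77.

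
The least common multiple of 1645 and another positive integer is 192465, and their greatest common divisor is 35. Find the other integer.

gcd × lcm = product of the two integers, so the other integer is (35 × 192465) / 1645 = 4095.

4095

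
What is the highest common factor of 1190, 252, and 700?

14

1190 = 2 × 5 × 7 × 17
252 = 2^2 × 3^2 × 7
700 = 2^2 × 5^2 × 7
gcd(1190, 252, 700) = 2 × 7 = 14.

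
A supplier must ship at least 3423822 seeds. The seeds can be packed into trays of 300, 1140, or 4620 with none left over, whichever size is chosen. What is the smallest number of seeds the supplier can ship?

The number of seeds must be a common multiple of 300, 1140, and 4620, so a multiple of their LCM.
300 = 2^2 × 3 × 5^2
1140 = 2^2 × 3 × 5 × 19
4620 = 2^2 × 3 × 5 × 7 × 11
LCM(300, 1140, 4620) = 2^2 × 3 × 5^2 × 7 × 11 × 19 = 438900.
Smallest multiple of 438900 that is ≥ 3423822: ⌈3423822/438900⌉ × 438900 = 8 × 438900 = 3511200.

3511200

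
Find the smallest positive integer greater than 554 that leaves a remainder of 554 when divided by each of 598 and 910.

N − 554 must be a common multiple of 598 and 910.
598 = 2 × 13 × 23
910 = 2 × 5 × 7 × 13
LCM(598, 910) = 2 × 5 × 7 × 13 × 23 = 20930.
Smallest N > 554 is LCM + 554 = 20930 + 554 = 21484.

21484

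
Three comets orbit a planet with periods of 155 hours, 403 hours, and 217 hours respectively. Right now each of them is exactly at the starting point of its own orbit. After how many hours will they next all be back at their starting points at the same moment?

14105 hours

The first simultaneous occurrence is after LCM of the individual periods.
155 = 5 × 31
403 = 13 × 31
217 = 7 × 31
LCM(155, 403, 217) = 5 × 7 × 13 × 31 = 14105.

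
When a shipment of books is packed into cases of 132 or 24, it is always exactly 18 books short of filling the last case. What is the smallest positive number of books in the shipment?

246

Being 18 short of a full case of size k means N ≡ −18 (mod k), i.e. N + 18 is a multiple of each size.
132 = 2^2 × 3 × 11
24 = 2^3 × 3
LCM(132, 24) = 2^3 × 3 × 11 = 264.
Smallest positive N is 264 − 18 = 246.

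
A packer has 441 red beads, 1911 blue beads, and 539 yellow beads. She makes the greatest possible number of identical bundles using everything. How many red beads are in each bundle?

9

Number of bundles = gcd(441, 1911, 539).
441 = 3^2 × 7^2
1911 = 3 × 7^2 × 13
539 = 7^2 × 11
gcd(441, 1911, 539) = 7^2 = 49.
red beads per bundle = 441 / 49 = 9.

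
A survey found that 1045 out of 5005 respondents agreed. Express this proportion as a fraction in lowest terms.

19/91

1045 = 5 × 11 × 19
5005 = 5 × 7 × 11 × 13
gcd(1045, 5005) = 5 × 11 = 55.
Divide numerator and denominator by 55: 1045/5005 = 19/91.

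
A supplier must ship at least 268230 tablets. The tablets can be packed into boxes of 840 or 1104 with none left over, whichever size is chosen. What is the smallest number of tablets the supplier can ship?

270480

The number of tablets must be a common multiple of 840 and 1104, so a multiple of their LCM.
840 = 2^3 × 3 × 5 × 7
1104 = 2^4 × 3 × 23
LCM(840, 1104) = 2^4 × 3 × 5 × 7 × 23 = 38640.
Smallest multiple of 38640 that is ≥ 268230: ⌈268230/38640⌉ × 38640 = 7 × 38640 = 270480.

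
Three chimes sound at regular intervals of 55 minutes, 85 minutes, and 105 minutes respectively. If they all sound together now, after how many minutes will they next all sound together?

19635 minutes

They coincide at every common multiple of the periods; the first is the LCM.
55 = 5 × 11
85 = 5 × 17
105 = 3 × 5 × 7
LCM(55, 85, 105) = 3 × 5 × 7 × 11 × 17 = 19635.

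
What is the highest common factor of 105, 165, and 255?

15

105 = 3 × 5 × 7
165 = 3 × 5 × 11
255 = 3 × 5 × 17
gcd(105, 165, 255) = 3 × 5 = 15.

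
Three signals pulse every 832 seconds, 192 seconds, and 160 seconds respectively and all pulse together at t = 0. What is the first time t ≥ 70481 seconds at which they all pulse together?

Joint pulses occur at multiples of LCM(832, 192, 160).
832 = 2^6 × 13
192 = 2^6 × 3
160 = 2^5 × 5
LCM(832, 192, 160) = 2^6 × 3 × 5 × 13 = 12480.
Smallest multiple of 12480 that is ≥ 70481: ⌈70481/12480⌉ × 12480 = 6 × 12480 = 74880.

74880 seconds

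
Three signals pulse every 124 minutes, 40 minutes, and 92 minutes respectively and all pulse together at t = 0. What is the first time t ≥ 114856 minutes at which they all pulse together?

Joint pulses occur at multiples of LCM(124, 40, 92).
124 = 2^2 × 31
40 = 2^3 × 5
92 = 2^2 × 23
LCM(124, 40, 92) = 2^3 × 5 × 23 × 31 = 28520.
Smallest multiple of 28520 that is ≥ 114856: ⌈114856/28520⌉ × 28520 = 5 × 28520 = 142600.

142600 minutes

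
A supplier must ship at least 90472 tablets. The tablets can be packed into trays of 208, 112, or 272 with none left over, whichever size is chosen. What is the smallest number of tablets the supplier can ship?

99008

The number of tablets must be a common multiple of 208, 112, and 272, so a multiple of their LCM.
208 = 2^4 × 13
112 = 2^4 × 7
272 = 2^4 × 17
LCM(208, 112, 272) = 2^4 × 7 × 13 × 17 = 24752.
Smallest multiple of 24752 that is ≥ 90472: ⌈90472/24752⌉ × 24752 = 4 × 24752 = 99008.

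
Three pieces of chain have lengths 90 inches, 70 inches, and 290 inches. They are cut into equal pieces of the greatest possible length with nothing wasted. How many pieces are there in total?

45

Piece length = gcd(90, 70, 290).
90 = 2 × 3^2 × 5
70 = 2 × 5 × 7
290 = 2 × 5 × 29
gcd(90, 70, 290) = 2 × 5 = 10.
Total pieces = 90/10 + 70/10 + 290/10 = 9 + 7 + 29 = 45.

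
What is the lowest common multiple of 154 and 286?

2002

154 = 2 × 7 × 11
286 = 2 × 11 × 13
LCM(154, 286) = 2 × 7 × 11 × 13 = 2002.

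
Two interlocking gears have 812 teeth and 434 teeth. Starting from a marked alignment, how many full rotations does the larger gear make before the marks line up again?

They are all back at their starting positions together after one LCM of the periods.
812 = 2^2 × 7 × 29
434 = 2 × 7 × 31
LCM(812, 434) = 2^2 × 7 × 29 × 31 = 25172.
Rotations for period 812: 25172 / 812 = 31.

31 rotations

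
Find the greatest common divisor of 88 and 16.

8

88 = 2^3 × 11
16 = 2^4
gcd(88, 16) = 2^3 = 8.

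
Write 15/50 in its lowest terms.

15 = 3 × 5
50 = 2 × 5^2
gcd(15, 50) = 5.
Divide numerator and denominator by 5: 15/50 = 3/10.

3/10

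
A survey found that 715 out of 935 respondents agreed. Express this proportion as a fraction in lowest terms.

13/17

715 = 5 × 11 × 13
935 = 5 × 11 × 17
gcd(715, 935) = 5 × 11 = 55.
Divide numerator and denominator by 55: 715/935 = 13/17.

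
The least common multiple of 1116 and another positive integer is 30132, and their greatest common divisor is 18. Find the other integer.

486

gcd × lcm = product of the two integers, so the other integer is (18 × 30132) / 1116 = 486.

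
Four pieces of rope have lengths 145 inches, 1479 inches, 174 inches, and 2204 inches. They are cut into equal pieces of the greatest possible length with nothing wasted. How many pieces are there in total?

Piece length = gcd(145, 1479, 174, 2204).
145 = 5 × 29
1479 = 3 × 17 × 29
174 = 2 × 3 × 29
2204 = 2^2 × 19 × 29
gcd(145, 1479, 174, 2204) = 29.
Total pieces = 145/29 + 1479/29 + 174/29 + 2204/29 = 5 + 51 + 6 + 76 = 138.

138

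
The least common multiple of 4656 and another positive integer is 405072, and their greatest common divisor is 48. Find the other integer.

4176

gcd × lcm = product of the two integers, so the other integer is (48 × 405072) / 4656 = 4176.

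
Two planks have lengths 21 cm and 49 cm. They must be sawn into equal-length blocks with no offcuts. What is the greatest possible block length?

7 cm

By the Euclidean algorithm:
49 = 2 × 21 + 7
21 = 3 × 7 + 0
gcd(21, 49) = 7.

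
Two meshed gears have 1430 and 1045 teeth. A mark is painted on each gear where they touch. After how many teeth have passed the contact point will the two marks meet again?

27170 teeth

The first simultaneous occurrence is after LCM of the individual periods.
1430 = 2 × 5 × 11 × 13
1045 = 5 × 11 × 19
LCM(1430, 1045) = 2 × 5 × 11 × 13 × 19 = 27170.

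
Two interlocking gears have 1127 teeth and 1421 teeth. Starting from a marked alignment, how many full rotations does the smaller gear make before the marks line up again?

All finish a whole number of cycles simultaneously at t = LCM of the periods.
1127 = 7^2 × 23
1421 = 7^2 × 29
LCM(1127, 1421) = 7^2 × 23 × 29 = 32683.
Rotations for period 1127: 32683 / 1127 = 29.

29 rotations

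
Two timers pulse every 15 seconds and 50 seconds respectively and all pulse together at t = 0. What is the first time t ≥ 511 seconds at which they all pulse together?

600 seconds

Joint pulses occur at multiples of LCM(15, 50).
15 = 3 × 5
50 = 2 × 5^2
LCM(15, 50) = 2 × 3 × 5^2 = 150.
Smallest multiple of 150 that is ≥ 511: ⌈511/150⌉ × 150 = 4 × 150 = 600.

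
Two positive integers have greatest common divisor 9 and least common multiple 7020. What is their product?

63180

For any two positive integers, gcd × lcm = product = 9 × 7020 = 63180.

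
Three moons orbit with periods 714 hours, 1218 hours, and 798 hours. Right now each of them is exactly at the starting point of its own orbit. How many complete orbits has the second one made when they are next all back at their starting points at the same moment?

They are all back at their starting positions together after one LCM of the periods.
714 = 2 × 3 × 7 × 17
1218 = 2 × 3 × 7 × 29
798 = 2 × 3 × 7 × 19
LCM(714, 1218, 798) = 2 × 3 × 7 × 17 × 19 × 29 = 393414.
Orbits for period 1218: 393414 / 1218 = 323.

323 orbits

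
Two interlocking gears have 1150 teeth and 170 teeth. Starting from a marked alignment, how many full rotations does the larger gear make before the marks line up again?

All finish a whole number of cycles simultaneously at t = LCM of the periods.
1150 = 2 × 5^2 × 23
170 = 2 × 5 × 17
LCM(1150, 170) = 2 × 5^2 × 17 × 23 = 19550.
Rotations for period 1150: 19550 / 1150 = 17.

17 rotations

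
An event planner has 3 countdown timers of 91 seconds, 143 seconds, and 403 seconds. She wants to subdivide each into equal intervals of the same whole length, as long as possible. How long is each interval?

The interval must divide each timer length; the longest such is the gcd.
91 = 7 × 13
143 = 11 × 13
403 = 13 × 31
gcd(91, 143, 403) = 13.

13 seconds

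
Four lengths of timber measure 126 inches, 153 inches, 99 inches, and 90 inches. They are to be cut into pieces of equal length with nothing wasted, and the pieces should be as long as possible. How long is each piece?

The greatest length dividing all of 126, 153, 99, and 90 is their gcd.
126 = 2 × 3^2 × 7
153 = 3^2 × 17
99 = 3^2 × 11
90 = 2 × 3^2 × 5
gcd(126, 153, 99, 90) = 3^2 = 9.

9 inches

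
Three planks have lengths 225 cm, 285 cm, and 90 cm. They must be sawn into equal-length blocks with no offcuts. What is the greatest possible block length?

The block length must divide every plank, so the greatest is gcd(225, 285, 90).
225 = 3^2 × 5^2
285 = 3 × 5 × 19
90 = 2 × 3^2 × 5
gcd(225, 285, 90) = 3 × 5 = 15.

15 cm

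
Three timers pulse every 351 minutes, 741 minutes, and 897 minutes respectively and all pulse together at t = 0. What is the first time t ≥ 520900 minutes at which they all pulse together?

613548 minutes

Joint pulses occur at multiples of LCM(351, 741, 897).
351 = 3^3 × 13
741 = 3 × 13 × 19
897 = 3 × 13 × 23
LCM(351, 741, 897) = 3^3 × 13 × 19 × 23 = 153387.
Smallest multiple of 153387 that is ≥ 520900: ⌈520900/153387⌉ × 153387 = 4 × 153387 = 613548.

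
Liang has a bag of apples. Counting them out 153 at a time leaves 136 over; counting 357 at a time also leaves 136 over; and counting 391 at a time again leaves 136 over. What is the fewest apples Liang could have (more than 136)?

24769

N − 136 must be a common multiple of 153, 357, and 391.
153 = 3^2 × 17
357 = 3 × 7 × 17
391 = 17 × 23
LCM(153, 357, 391) = 3^2 × 7 × 17 × 23 = 24633.
Smallest N > 136 is LCM + 136 = 24633 + 136 = 24769.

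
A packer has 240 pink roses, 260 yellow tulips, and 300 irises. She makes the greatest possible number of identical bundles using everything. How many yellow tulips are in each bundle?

13

Number of bundles = gcd(240, 260, 300).
240 = 2^4 × 3 × 5
260 = 2^2 × 5 × 13
300 = 2^2 × 3 × 5^2
gcd(240, 260, 300) = 2^2 × 5 = 20.
yellow tulips per bundle = 260 / 20 = 13.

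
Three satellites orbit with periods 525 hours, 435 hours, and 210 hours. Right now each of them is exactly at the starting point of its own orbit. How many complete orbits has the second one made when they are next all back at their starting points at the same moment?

They are all back at their starting positions together after one LCM of the periods.
525 = 3 × 5^2 × 7
435 = 3 × 5 × 29
210 = 2 × 3 × 5 × 7
LCM(525, 435, 210) = 2 × 3 × 5^2 × 7 × 29 = 30450.
Orbits for period 435: 30450 / 435 = 70.

70 orbits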